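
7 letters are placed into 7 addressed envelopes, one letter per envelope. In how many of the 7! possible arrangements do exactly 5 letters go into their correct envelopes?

Choose which 5 of the 7 are fixed: C(7,5) = 21.
The remaining 2 must be deranged: !2 = 1.
Total: 21 × 1 = 21.

21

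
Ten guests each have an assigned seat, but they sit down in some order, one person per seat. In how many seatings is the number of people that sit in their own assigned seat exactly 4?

Pick the 4 fixed positions: C(10,4) = 210 ways.
The remaining 6 must be deranged: !6 = 265.
Total: 210 × 265 = 55650.

55650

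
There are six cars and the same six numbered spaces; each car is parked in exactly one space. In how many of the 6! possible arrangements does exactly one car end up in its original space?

264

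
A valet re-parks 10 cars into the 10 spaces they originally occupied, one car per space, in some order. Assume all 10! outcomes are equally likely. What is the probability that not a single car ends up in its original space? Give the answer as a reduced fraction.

16481/44800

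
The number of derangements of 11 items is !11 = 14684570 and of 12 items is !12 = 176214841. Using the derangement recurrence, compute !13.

2290792932

!13 = (13-1)·(!12 + !11) = 12·(176214841 + 14684570) = 12·190899411 = 2290792932.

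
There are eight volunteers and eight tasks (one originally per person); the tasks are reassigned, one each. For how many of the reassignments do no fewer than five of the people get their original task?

141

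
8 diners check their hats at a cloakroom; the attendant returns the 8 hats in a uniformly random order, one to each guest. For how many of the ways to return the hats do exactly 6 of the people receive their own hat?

Pick the 6 fixed positions: C(8,6) = 28 ways.
The remaining 2 must be deranged: !2 = 1.
Total: 28 × 1 = 28.

28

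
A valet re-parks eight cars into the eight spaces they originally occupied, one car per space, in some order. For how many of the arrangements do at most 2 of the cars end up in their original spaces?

Sum C(8,i)·!(8-i) for i = 0..2:
  i=0: C(8,0)·!8 = 1·14833 = 14833
  i=1: C(8,1)·!7 = 8·1854 = 14832
  i=2: C(8,2)·!6 = 28·265 = 7420
Total = 37085.

37085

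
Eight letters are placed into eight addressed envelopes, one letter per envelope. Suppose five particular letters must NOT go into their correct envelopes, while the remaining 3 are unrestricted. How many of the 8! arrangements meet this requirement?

21234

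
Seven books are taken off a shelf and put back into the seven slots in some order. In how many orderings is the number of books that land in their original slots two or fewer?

Sum C(7,i)·!(7-i) for i = 0..2:
  i=0: C(7,0)·!7 = 1·1854 = 1854
  i=1: C(7,1)·!6 = 7·265 = 1855
  i=2: C(7,2)·!5 = 21·44 = 924
Total = 4633.

4633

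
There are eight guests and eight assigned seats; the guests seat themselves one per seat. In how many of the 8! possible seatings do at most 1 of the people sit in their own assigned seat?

29665

# with exactly i fixed is C(8,i)·!(8-i); sum over i=0..1:
  i=0: C(8,0)·!8 = 1·14833 = 14833
  i=1: C(8,1)·!7 = 8·1854 = 14832
Total = 29665.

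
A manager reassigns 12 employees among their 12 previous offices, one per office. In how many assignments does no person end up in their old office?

Use !n = n·!(n-1) + (-1)^n.
!12 = 12·14684570 + 1 = 176214841

176214841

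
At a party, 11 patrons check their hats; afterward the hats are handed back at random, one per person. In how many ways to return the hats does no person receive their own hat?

14684570

Recurrence: !11 = 10·(!10 + !9).
!11 = 10·(1334961 + 133496) = 10·1468457 = 14684570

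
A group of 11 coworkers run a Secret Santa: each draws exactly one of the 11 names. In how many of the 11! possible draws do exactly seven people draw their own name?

2970

Pick the 7 fixed positions: C(11,7) = 330 ways.
The remaining 4 must be deranged: !4 = 9.
Total: 330 × 9 = 2970.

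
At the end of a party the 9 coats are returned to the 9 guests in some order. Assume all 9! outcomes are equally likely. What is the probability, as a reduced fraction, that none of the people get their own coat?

16687/45360

Favorable outcomes: !9 = 133496.
Total outcomes: 9! = 362880.
Probability = 133496/362880 = 16687/45360.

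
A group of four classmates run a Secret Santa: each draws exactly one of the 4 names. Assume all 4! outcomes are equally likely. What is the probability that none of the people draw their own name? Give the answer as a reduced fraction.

3/8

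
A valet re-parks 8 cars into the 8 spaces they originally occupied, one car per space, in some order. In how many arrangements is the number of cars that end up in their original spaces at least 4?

771

Sum C(8,i)·!(8-i) for i = 4..8:
  i=4: C(8,4)·!4 = 70·9 = 630
  i=5: C(8,5)·!3 = 56·2 = 112
  i=6: C(8,6)·!2 = 28·1 = 28
  i=7: C(8,7)·!1 = 8·0 = 0
  i=8: C(8,8)·!0 = 1·1 = 1
Total = 771.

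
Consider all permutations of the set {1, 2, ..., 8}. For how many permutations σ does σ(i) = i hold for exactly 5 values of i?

Pick the 5 fixed positions: C(8,5) = 56 ways.
The remaining 3 must be deranged: !3 = 2.
Total: 56 × 2 = 112.

112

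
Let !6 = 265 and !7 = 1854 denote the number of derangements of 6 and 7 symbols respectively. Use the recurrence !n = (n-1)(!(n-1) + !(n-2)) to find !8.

14833

!8 = (8-1)·(!7 + !6) = 7·(1854 + 265) = 7·2119 = 14833.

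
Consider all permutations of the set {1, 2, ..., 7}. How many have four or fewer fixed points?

5018

Sum C(7,i)·!(7-i) for i = 0..4:
  i=0: C(7,0)·!7 = 1·1854 = 1854
  i=1: C(7,1)·!6 = 7·265 = 1855
  i=2: C(7,2)·!5 = 21·44 = 924
  i=3: C(7,3)·!4 = 35·9 = 315
  i=4: C(7,4)·!3 = 35·2 = 70
Total = 5018.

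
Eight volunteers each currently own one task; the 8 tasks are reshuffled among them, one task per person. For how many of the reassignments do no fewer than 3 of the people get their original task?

# with exactly i fixed is C(8,i)·!(8-i); sum over i=3..8:
  i=3: C(8,3)·!5 = 56·44 = 2464
  i=4: C(8,4)·!4 = 70·9 = 630
  i=5: C(8,5)·!3 = 56·2 = 112
  i=6: C(8,6)·!2 = 28·1 = 28
  i=7: C(8,7)·!1 = 8·0 = 0
  i=8: C(8,8)·!0 = 1·1 = 1
Total = 3235.

3235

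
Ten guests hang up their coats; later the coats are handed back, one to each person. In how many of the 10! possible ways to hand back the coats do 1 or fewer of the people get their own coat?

2669921

# with exactly i fixed is C(10,i)·!(10-i); sum over i=0..1:
  i=0: C(10,0)·!10 = 1·1334961 = 1334961
  i=1: C(10,1)·!9 = 10·133496 = 1334960
Total = 2669921.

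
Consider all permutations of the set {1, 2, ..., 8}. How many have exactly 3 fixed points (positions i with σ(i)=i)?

Choose which 3 of the 8 are fixed: C(8,3) = 56.
The other 5 form a derangement: !5 = 44.
Total: 56 × 44 = 2464.

2464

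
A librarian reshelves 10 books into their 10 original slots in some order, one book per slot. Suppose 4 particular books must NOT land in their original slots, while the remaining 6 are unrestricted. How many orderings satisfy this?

2399760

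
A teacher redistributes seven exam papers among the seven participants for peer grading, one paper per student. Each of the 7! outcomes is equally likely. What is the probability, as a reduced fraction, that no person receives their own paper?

Favorable outcomes: !7 = 1854.
Total outcomes: 7! = 5040.
Probability = 1854/5040 = 103/280.

103/280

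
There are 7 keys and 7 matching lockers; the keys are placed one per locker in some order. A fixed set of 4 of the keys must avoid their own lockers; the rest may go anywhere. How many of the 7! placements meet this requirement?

Let A_j be the event that the j-th constrained one is fixed. By inclusion-exclusion over the 4 events:
Σ_{j=0}^{4} (-1)^j C(4,j)(7-j)!
= C(4,0)·7! - C(4,1)·6! + C(4,2)·5! - C(4,3)·4! + C(4,4)·3!
= 5040 - 2880 + 720 - 96 + 6
= 2790

2790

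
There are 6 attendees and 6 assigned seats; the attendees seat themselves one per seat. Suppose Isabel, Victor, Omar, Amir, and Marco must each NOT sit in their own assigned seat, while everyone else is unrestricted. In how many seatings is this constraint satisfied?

309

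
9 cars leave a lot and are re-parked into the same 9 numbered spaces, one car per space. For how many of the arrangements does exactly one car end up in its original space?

Choose which one of the 9 is fixed: C(9,1) = 9.
The other 8 form a derangement: !8 = 14833.
Total: 9 × 14833 = 133497.

133497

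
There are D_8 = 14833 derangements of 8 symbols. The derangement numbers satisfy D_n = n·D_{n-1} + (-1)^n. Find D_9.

133496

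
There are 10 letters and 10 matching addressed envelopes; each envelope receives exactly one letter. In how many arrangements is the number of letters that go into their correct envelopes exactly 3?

Pick the 3 fixed positions: C(10,3) = 120 ways.
The other 7 form a derangement: !7 = 1854.
Total: 120 × 1854 = 222480.

222480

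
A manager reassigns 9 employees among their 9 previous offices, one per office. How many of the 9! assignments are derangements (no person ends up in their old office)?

!9 is the nearest integer to 9!/e.
9! = 362880, and 362880/e ≈ 133496.09, so !9 = 133496.

133496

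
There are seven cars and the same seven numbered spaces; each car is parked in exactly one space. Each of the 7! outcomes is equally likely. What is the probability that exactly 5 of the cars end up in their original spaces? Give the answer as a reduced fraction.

1/240

Favorable outcomes: C(7,5)·!2 = 21·1 = 21.
Total outcomes: 7! = 5040.
Probability = 21/5040 = 1/240.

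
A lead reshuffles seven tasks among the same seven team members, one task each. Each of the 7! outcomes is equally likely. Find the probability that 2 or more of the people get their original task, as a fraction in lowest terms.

Favorable outcomes: Σ_{i≥2} C(7,i)·!(7-i) = 21·44 + 35·9 + 35·2 + 21·1 + 7·0 + 1·1 = 1331.
Total outcomes: 7! = 5040.
Probability = 1331/5040 = 1331/5040.

1331/5040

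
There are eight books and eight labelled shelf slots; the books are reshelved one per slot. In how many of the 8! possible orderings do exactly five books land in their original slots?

112

Choose which 5 of the 8 are fixed: C(8,5) = 56.
The remaining 3 must be deranged: !3 = 2.
Total: 56 × 2 = 112.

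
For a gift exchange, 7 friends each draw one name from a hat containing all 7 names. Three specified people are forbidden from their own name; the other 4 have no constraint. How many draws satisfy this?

3216

Inclusion-exclusion on the 3 forbidden self-matches:
Σ_{j=0}^{3} (-1)^j C(3,j)(7-j)!
= C(3,0)·7! - C(3,1)·6! + C(3,2)·5! - C(3,3)·4!
= 5040 - 2160 + 360 - 24
= 3216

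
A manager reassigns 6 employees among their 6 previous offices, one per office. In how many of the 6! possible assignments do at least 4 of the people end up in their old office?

16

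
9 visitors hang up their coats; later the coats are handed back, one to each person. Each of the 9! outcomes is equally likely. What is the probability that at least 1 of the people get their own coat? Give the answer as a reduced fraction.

28673/45360

Favorable outcomes: Σ_{i≥1} C(9,i)·!(9-i) = 9·14833 + 36·1854 + 84·265 + 126·44 + 126·9 + 84·2 + 36·1 + 9·0 + 1·1 = 229384.
Total outcomes: 9! = 362880.
Probability = 229384/362880 = 28673/45360.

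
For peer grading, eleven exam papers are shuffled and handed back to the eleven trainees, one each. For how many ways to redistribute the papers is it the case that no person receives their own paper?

14684570

!11 = 11! · Σ_{k=0}^{11} (-1)^k/k!
= 11! - 11!/1! + 11!/2! - 11!/3! + 11!/4! - 11!/5! + 11!/6! - 11!/7! + 11!/8! - 11!/9! + 11!/10! - 11!/11!
= 39916800 - 39916800 + 19958400 - 6652800 + 1663200 - 332640 + 55440 - 7920 + 990 - 110 + 11 - 1
= 14684570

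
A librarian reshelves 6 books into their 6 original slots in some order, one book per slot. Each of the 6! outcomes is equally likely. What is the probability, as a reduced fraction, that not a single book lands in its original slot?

53/144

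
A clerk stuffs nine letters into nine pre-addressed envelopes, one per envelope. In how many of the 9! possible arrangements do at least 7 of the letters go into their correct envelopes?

37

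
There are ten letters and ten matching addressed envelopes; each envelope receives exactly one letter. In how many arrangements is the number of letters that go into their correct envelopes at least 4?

68914

# with exactly i fixed is C(10,i)·!(10-i); sum over i=4..10:
  i=4: C(10,4)·!6 = 210·265 = 55650
  i=5: C(10,5)·!5 = 252·44 = 11088
  i=6: C(10,6)·!4 = 210·9 = 1890
  i=7: C(10,7)·!3 = 120·2 = 240
  i=8: C(10,8)·!2 = 45·1 = 45
  i=9: C(10,9)·!1 = 10·0 = 0
  i=10: C(10,10)·!0 = 1·1 = 1
Total = 68914.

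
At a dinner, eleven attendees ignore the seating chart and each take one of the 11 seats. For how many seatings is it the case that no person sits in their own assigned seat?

14684570

The subfactorial !11 = [11!/e] (nearest integer).
11! = 39916800, and 39916800/e ≈ 14684570.08, so !11 = 14684570.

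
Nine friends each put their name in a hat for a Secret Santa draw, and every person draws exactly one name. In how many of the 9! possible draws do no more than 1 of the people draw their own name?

# with exactly i fixed is C(9,i)·!(9-i); sum over i=0..1:
  i=0: C(9,0)·!9 = 1·133496 = 133496
  i=1: C(9,1)·!8 = 9·14833 = 133497
Total = 266993.

266993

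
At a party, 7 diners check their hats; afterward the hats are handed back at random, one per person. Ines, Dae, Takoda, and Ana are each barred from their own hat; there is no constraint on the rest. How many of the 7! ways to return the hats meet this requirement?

2790

Inclusion-exclusion on the 4 forbidden self-matches:
Σ_{j=0}^{4} (-1)^j C(4,j)(7-j)!
= C(4,0)·7! - C(4,1)·6! + C(4,2)·5! - C(4,3)·4! + C(4,4)·3!
= 5040 - 2880 + 720 - 96 + 6
= 2790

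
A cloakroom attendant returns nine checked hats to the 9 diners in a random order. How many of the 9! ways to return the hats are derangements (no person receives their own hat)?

133496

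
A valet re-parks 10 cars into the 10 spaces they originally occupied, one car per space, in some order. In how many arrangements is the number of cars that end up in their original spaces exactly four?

Choose which 4 of the 10 are fixed: C(10,4) = 210.
The other 6 form a derangement: !6 = 265.
Total: 210 × 265 = 55650.

55650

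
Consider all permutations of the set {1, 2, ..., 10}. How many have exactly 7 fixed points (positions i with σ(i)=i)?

240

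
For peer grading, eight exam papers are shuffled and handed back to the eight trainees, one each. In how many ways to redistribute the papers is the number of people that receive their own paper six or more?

29

# with exactly i fixed is C(8,i)·!(8-i); sum over i=6..8:
  i=6: C(8,6)·!2 = 28·1 = 28
  i=7: C(8,7)·!1 = 8·0 = 0
  i=8: C(8,8)·!0 = 1·1 = 1
Total = 29.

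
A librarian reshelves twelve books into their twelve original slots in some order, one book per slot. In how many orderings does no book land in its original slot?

!12 is the nearest integer to 12!/e.
12! = 479001600, and 479001600/e ≈ 176214840.93, so !12 = 176214841.

176214841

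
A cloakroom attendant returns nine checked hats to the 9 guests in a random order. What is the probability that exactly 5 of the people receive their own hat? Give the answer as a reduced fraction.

Favorable outcomes: C(9,5)·!4 = 126·9 = 1134.
Total outcomes: 9! = 362880.
Probability = 1134/362880 = 1/320.

1/320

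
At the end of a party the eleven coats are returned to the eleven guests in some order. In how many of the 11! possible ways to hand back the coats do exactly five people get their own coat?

122430

Choose which 5 of the 11 are fixed: C(11,5) = 462.
The remaining 6 must be deranged: !6 = 265.
Total: 462 × 265 = 122430.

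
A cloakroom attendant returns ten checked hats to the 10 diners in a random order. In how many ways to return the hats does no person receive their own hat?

1334961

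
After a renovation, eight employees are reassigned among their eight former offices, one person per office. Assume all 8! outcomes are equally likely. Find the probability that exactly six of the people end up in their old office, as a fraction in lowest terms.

1/1440

Favorable outcomes: C(8,6)·!2 = 28·1 = 28.
Total outcomes: 8! = 40320.
Probability = 28/40320 = 1/1440.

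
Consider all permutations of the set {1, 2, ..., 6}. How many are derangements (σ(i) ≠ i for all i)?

265

By inclusion-exclusion, !6 = Σ (-1)^k · 6!/k! for k=0..6
= 6! - 6!/1! + 6!/2! - 6!/3! + 6!/4! - 6!/5! + 6!/6!
= 720 - 720 + 360 - 120 + 30 - 6 + 1
= 265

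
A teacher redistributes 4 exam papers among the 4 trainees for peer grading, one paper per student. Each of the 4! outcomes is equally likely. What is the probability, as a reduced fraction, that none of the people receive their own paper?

3/8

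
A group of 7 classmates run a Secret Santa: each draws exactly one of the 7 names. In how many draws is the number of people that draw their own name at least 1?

Sum C(7,i)·!(7-i) for i = 1..7:
  i=1: C(7,1)·!6 = 7·265 = 1855
  i=2: C(7,2)·!5 = 21·44 = 924
  i=3: C(7,3)·!4 = 35·9 = 315
  i=4: C(7,4)·!3 = 35·2 = 70
  i=5: C(7,5)·!2 = 21·1 = 21
  i=6: C(7,6)·!1 = 7·0 = 0
  i=7: C(7,7)·!0 = 1·1 = 1
Total = 3186.

3186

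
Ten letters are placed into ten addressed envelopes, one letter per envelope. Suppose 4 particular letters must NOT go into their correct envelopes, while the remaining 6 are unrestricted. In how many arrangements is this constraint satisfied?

2399760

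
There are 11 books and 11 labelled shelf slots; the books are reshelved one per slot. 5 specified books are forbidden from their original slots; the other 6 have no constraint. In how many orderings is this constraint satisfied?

Let A_j be the event that the j-th constrained one is fixed. By inclusion-exclusion over the 5 events:
Σ_{j=0}^{5} (-1)^j C(5,j)(11-j)!
= C(5,0)·11! - C(5,1)·10! + C(5,2)·9! - C(5,3)·8! + C(5,4)·7! - C(5,5)·6!
= 39916800 - 18144000 + 3628800 - 403200 + 25200 - 720
= 25022880

25022880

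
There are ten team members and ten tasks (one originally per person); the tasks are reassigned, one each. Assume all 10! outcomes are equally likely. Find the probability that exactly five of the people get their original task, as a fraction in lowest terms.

11/3600

Favorable outcomes: C(10,5)·!5 = 252·44 = 11088.
Total outcomes: 10! = 3628800.
Probability = 11088/3628800 = 11/3600.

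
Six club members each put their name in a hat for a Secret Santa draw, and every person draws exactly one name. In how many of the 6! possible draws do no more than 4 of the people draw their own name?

719

# with exactly i fixed is C(6,i)·!(6-i); sum over i=0..4:
  i=0: C(6,0)·!6 = 1·265 = 265
  i=1: C(6,1)·!5 = 6·44 = 264
  i=2: C(6,2)·!4 = 15·9 = 135
  i=3: C(6,3)·!3 = 20·2 = 40
  i=4: C(6,4)·!2 = 15·1 = 15
Total = 719.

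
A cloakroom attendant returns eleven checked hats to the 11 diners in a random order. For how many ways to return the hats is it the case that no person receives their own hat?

14684570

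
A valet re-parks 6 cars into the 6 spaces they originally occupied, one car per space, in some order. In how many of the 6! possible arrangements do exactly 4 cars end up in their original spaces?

Pick the 4 fixed positions: C(6,4) = 15 ways.
The remaining 2 must be deranged: !2 = 1.
Total: 15 × 1 = 15.

15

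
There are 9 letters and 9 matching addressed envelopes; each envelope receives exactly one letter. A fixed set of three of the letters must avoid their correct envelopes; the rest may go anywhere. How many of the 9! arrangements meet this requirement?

256320

Inclusion-exclusion on the 3 forbidden self-matches:
Σ_{j=0}^{3} (-1)^j C(3,j)(9-j)!
= C(3,0)·9! - C(3,1)·8! + C(3,2)·7! - C(3,3)·6!
= 362880 - 120960 + 15120 - 720
= 256320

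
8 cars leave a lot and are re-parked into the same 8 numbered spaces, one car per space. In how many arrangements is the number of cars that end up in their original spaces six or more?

# with exactly i fixed is C(8,i)·!(8-i); sum over i=6..8:
  i=6: C(8,6)·!2 = 28·1 = 28
  i=7: C(8,7)·!1 = 8·0 = 0
  i=8: C(8,8)·!0 = 1·1 = 1
Total = 29.

29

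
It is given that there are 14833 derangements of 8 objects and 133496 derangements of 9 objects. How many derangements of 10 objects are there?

1334961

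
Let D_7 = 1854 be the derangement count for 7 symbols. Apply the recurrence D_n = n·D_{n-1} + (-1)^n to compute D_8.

14833

D_8 = 8·1854 + 1 = 14833.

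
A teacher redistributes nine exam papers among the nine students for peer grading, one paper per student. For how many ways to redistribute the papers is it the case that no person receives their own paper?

The subfactorial !9 = [9!/e] (nearest integer).
9! = 362880, and 362880/e ≈ 133496.09, so !9 = 133496.

133496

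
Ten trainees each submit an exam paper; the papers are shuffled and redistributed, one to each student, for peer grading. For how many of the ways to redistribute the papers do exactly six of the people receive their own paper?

1890

Choose which 6 of the 10 are fixed: C(10,6) = 210.
The other 4 form a derangement: !4 = 9.
Total: 210 × 9 = 1890.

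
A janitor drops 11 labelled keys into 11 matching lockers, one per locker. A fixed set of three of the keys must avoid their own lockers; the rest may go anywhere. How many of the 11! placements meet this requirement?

30078720

Inclusion-exclusion on the 3 forbidden self-matches:
Σ_{j=0}^{3} (-1)^j C(3,j)(11-j)!
= C(3,0)·11! - C(3,1)·10! + C(3,2)·9! - C(3,3)·8!
= 39916800 - 10886400 + 1088640 - 40320
= 30078720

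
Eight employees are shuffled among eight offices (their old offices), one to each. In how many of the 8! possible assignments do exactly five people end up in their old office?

Pick the 5 fixed positions: C(8,5) = 56 ways.
The remaining 3 must be deranged: !3 = 2.
Total: 56 × 2 = 112.

112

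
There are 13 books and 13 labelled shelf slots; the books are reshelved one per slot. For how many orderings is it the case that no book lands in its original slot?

The number of derangements of 13 is !13 = Σ_{k=0}^{13} (-1)^k·13!/k!
= 13! - 13!/1! + 13!/2! - 13!/3! + 13!/4! - 13!/5! + 13!/6! - 13!/7! + 13!/8! - 13!/9! + 13!/10! - 13!/11! + 13!/12! - 13!/13!
= 6227020800 - 6227020800 + 3113510400 - 1037836800 + 259459200 - 51891840 + 8648640 - 1235520 + 154440 - 17160 + 1716 - 156 + 13 - 1
= 2290792932

2290792932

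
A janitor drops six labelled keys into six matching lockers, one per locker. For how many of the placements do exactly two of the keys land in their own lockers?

Pick the 2 fixed positions: C(6,2) = 15 ways.
The remaining 4 must be deranged: !4 = 9.
Total: 15 × 9 = 135.

135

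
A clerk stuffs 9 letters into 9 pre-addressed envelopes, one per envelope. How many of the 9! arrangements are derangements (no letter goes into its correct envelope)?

133496

The number of derangements of 9 is !9 = Σ_{k=0}^{9} (-1)^k·9!/k!
= 9! - 9!/1! + 9!/2! - 9!/3! + 9!/4! - 9!/5! + 9!/6! - 9!/7! + 9!/8! - 9!/9!
= 362880 - 362880 + 181440 - 60480 + 15120 - 3024 + 504 - 72 + 9 - 1
= 133496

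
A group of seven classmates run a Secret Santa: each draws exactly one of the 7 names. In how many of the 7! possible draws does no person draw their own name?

Recurrence: !7 = 6·(!6 + !5).
!7 = 6·(265 + 44) = 6·309 = 1854

1854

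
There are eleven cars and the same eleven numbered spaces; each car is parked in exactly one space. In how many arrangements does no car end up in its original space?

14684570

!11 is the nearest integer to 11!/e.
11! = 39916800, and 39916800/e ≈ 14684570.08, so !11 = 14684570.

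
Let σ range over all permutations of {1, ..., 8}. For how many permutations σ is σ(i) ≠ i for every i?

The number of derangements of 8 is !8 = Σ_{k=0}^{8} (-1)^k·8!/k!
= 8! - 8!/1! + 8!/2! - 8!/3! + 8!/4! - 8!/5! + 8!/6! - 8!/7! + 8!/8!
= 40320 - 40320 + 20160 - 6720 + 1680 - 336 + 56 - 8 + 1
= 14833

14833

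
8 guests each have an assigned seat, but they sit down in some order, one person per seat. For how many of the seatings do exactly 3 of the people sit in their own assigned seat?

2464

Choose which 3 of the 8 are fixed: C(8,3) = 56.
The remaining 5 must be deranged: !5 = 44.
Total: 56 × 44 = 2464.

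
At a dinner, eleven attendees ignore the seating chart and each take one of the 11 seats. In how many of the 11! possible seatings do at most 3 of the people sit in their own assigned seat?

Sum C(11,i)·!(11-i) for i = 0..3:
  i=0: C(11,0)·!11 = 1·14684570 = 14684570
  i=1: C(11,1)·!10 = 11·1334961 = 14684571
  i=2: C(11,2)·!9 = 55·133496 = 7342280
  i=3: C(11,3)·!8 = 165·14833 = 2447445
Total = 39158866.

39158866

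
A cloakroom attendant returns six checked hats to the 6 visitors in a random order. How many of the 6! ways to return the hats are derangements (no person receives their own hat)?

Recurrence: !6 = 6·!5 + (-1)^6.
!6 = 6·44 + 1 = 265

265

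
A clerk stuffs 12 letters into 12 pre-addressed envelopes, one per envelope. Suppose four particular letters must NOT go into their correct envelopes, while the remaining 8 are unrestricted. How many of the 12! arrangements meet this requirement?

Let A_j be the event that the j-th constrained one is fixed. By inclusion-exclusion over the 4 events:
Σ_{j=0}^{4} (-1)^j C(4,j)(12-j)!
= C(4,0)·12! - C(4,1)·11! + C(4,2)·10! - C(4,3)·9! + C(4,4)·8!
= 479001600 - 159667200 + 21772800 - 1451520 + 40320
= 339696000

339696000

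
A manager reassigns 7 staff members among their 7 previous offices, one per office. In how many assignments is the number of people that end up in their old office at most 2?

4633

Sum C(7,i)·!(7-i) for i = 0..2:
  i=0: C(7,0)·!7 = 1·1854 = 1854
  i=1: C(7,1)·!6 = 7·265 = 1855
  i=2: C(7,2)·!5 = 21·44 = 924
Total = 4633.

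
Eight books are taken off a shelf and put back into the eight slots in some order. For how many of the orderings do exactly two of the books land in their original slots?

7420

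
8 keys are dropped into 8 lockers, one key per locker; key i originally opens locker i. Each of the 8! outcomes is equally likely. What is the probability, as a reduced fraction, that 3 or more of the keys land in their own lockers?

647/8064

Favorable outcomes: Σ_{i≥3} C(8,i)·!(8-i) = 56·44 + 70·9 + 56·2 + 28·1 + 8·0 + 1·1 = 3235.
Total outcomes: 8! = 40320.
Probability = 3235/40320 = 647/8064.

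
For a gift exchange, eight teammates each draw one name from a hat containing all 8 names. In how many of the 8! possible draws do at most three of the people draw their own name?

# with exactly i fixed is C(8,i)·!(8-i); sum over i=0..3:
  i=0: C(8,0)·!8 = 1·14833 = 14833
  i=1: C(8,1)·!7 = 8·1854 = 14832
  i=2: C(8,2)·!6 = 28·265 = 7420
  i=3: C(8,3)·!5 = 56·44 = 2464
Total = 39549.

39549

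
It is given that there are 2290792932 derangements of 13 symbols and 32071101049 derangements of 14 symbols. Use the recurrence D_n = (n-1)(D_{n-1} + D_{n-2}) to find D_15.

D_15 = (15-1)·(D_14 + D_13) = 14·(32071101049 + 2290792932) = 14·34361893981 = 481066515734.

481066515734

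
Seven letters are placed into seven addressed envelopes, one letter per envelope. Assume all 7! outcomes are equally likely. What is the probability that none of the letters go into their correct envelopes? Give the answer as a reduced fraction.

Favorable outcomes: !7 = 1854.
Total outcomes: 7! = 5040.
Probability = 1854/5040 = 103/280.

103/280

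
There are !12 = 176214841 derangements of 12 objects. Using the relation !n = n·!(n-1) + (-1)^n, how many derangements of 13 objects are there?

2290792932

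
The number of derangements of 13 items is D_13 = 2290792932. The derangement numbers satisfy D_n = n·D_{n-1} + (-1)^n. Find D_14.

32071101049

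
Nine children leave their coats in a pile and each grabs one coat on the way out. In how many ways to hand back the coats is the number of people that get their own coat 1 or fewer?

# with exactly i fixed is C(9,i)·!(9-i); sum over i=0..1:
  i=0: C(9,0)·!9 = 1·133496 = 133496
  i=1: C(9,1)·!8 = 9·14833 = 133497
Total = 266993.

266993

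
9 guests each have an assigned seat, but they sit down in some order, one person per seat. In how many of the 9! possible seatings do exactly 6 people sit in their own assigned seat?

Pick the 6 fixed positions: C(9,6) = 84 ways.
The remaining 3 must be deranged: !3 = 2.
Total: 84 × 2 = 168.

168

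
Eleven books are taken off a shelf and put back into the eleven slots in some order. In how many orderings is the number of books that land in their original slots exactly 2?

Choose which 2 of the 11 are fixed: C(11,2) = 55.
The remaining 9 must be deranged: !9 = 133496.
Total: 55 × 133496 = 7342280.

7342280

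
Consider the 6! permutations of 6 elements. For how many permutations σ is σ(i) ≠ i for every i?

265

!6 = 6! · Σ_{k=0}^{6} (-1)^k/k!
= 6! - 6!/1! + 6!/2! - 6!/3! + 6!/4! - 6!/5! + 6!/6!
= 720 - 720 + 360 - 120 + 30 - 6 + 1
= 265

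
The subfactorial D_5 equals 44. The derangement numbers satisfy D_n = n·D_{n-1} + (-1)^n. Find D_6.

265

D_6 = 6·44 + 1 = 265.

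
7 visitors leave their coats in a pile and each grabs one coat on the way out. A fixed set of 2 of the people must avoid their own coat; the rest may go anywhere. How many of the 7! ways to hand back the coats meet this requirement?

Inclusion-exclusion on the 2 forbidden self-matches:
Σ_{j=0}^{2} (-1)^j C(2,j)(7-j)!
= C(2,0)·7! - C(2,1)·6! + C(2,2)·5!
= 5040 - 1440 + 120
= 3720

3720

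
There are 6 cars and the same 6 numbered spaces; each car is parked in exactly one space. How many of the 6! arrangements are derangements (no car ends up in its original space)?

265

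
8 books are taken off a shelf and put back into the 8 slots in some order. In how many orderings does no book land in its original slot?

Recurrence: !8 = 8·!7 + (-1)^8.
!8 = 8·1854 + 1 = 14833

14833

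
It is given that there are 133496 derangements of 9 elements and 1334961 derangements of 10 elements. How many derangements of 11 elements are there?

14684570

!11 = (11-1)·(!10 + !9) = 10·(1334961 + 133496) = 10·1468457 = 14684570.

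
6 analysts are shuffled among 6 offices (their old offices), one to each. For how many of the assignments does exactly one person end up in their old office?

264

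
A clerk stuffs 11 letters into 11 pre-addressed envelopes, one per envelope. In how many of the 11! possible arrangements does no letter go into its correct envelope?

14684570

Recurrence: !11 = 10·(!10 + !9).
!11 = 10·(1334961 + 133496) = 10·1468457 = 14684570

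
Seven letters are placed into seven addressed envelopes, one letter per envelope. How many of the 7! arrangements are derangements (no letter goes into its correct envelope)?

Recurrence: !7 = 7·!6 + (-1)^7.
!7 = 7·265 - 1 = 1854

1854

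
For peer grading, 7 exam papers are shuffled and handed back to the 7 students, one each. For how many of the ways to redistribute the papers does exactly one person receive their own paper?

1855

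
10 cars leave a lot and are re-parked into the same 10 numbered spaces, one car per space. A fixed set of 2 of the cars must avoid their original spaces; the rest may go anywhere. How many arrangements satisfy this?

Inclusion-exclusion on the 2 forbidden self-matches:
Σ_{j=0}^{2} (-1)^j C(2,j)(10-j)!
= C(2,0)·10! - C(2,1)·9! + C(2,2)·8!
= 3628800 - 725760 + 40320
= 2943360

2943360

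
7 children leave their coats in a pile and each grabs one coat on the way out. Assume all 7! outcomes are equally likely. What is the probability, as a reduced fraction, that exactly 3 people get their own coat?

Favorable outcomes: C(7,3)·!4 = 35·9 = 315.
Total outcomes: 7! = 5040.
Probability = 315/5040 = 1/16.

1/16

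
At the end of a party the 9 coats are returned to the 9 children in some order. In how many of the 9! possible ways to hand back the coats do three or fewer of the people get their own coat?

# with exactly i fixed is C(9,i)·!(9-i); sum over i=0..3:
  i=0: C(9,0)·!9 = 1·133496 = 133496
  i=1: C(9,1)·!8 = 9·14833 = 133497
  i=2: C(9,2)·!7 = 36·1854 = 66744
  i=3: C(9,3)·!6 = 84·265 = 22260
Total = 355997.

355997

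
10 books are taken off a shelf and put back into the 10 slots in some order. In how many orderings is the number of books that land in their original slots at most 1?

2669921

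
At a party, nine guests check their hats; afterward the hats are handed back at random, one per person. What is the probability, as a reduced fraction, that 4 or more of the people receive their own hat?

6883/362880

Favorable outcomes: Σ_{i≥4} C(9,i)·!(9-i) = 126·44 + 126·9 + 84·2 + 36·1 + 9·0 + 1·1 = 6883.
Total outcomes: 9! = 362880.
Probability = 6883/362880 = 6883/362880.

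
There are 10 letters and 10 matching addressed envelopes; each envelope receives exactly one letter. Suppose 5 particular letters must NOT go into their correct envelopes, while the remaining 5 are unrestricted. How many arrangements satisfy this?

2170680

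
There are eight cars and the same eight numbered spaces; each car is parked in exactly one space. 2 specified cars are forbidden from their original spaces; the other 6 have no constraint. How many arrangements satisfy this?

30960

Let A_j be the event that the j-th constrained one is fixed. By inclusion-exclusion over the 2 events:
Σ_{j=0}^{2} (-1)^j C(2,j)(8-j)!
= C(2,0)·8! - C(2,1)·7! + C(2,2)·6!
= 40320 - 10080 + 720
= 30960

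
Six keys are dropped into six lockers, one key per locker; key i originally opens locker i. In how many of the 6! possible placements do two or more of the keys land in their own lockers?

Sum C(6,i)·!(6-i) for i = 2..6:
  i=2: C(6,2)·!4 = 15·9 = 135
  i=3: C(6,3)·!3 = 20·2 = 40
  i=4: C(6,4)·!2 = 15·1 = 15
  i=5: C(6,5)·!1 = 6·0 = 0
  i=6: C(6,6)·!0 = 1·1 = 1
Total = 191.

191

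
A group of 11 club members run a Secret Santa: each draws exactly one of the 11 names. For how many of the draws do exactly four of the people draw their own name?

611820

Pick the 4 fixed positions: C(11,4) = 330 ways.
The other 7 form a derangement: !7 = 1854.
Total: 330 × 1854 = 611820.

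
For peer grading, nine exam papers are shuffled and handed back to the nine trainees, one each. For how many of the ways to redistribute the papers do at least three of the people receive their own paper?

# with exactly i fixed is C(9,i)·!(9-i); sum over i=3..9:
  i=3: C(9,3)·!6 = 84·265 = 22260
  i=4: C(9,4)·!5 = 126·44 = 5544
  i=5: C(9,5)·!4 = 126·9 = 1134
  i=6: C(9,6)·!3 = 84·2 = 168
  i=7: C(9,7)·!2 = 36·1 = 36
  i=8: C(9,8)·!1 = 9·0 = 0
  i=9: C(9,9)·!0 = 1·1 = 1
Total = 29143.

29143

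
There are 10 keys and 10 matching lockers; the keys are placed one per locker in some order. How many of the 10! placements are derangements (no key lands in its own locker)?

Use !n = (n-1)(!(n-1) + !(n-2)).
!10 = 9·(133496 + 14833) = 9·148329 = 1334961

1334961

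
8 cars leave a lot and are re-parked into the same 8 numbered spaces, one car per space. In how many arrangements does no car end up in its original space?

!8 is the nearest integer to 8!/e.
8! = 40320, and 40320/e ≈ 14832.90, so !8 = 14833.

14833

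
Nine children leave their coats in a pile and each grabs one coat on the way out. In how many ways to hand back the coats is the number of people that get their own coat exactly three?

22260

Choose which 3 of the 9 are fixed: C(9,3) = 84.
The other 6 form a derangement: !6 = 265.
Total: 84 × 265 = 22260.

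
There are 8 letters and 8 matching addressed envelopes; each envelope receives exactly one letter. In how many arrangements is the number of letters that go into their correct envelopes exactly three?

2464

Choose which 3 of the 8 are fixed: C(8,3) = 56.
The remaining 5 must be deranged: !5 = 44.
Total: 56 × 44 = 2464.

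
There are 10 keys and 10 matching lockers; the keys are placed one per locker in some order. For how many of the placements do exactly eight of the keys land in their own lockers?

45

Choose which 8 of the 10 are fixed: C(10,8) = 45.
The other 2 form a derangement: !2 = 1.
Total: 45 × 1 = 45.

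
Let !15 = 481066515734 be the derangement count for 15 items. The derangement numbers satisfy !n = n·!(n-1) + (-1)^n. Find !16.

!16 = 16·481066515734 + 1 = 7697064251745.

7697064251745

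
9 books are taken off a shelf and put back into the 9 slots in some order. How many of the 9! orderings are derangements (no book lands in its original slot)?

The subfactorial !9 = [9!/e] (nearest integer).
9! = 362880, and 362880/e ≈ 133496.09, so !9 = 133496.

133496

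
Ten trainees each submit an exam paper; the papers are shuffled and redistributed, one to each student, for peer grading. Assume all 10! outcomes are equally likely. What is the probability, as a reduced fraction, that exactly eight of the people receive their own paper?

1/80640

Favorable outcomes: C(10,8)·!2 = 45·1 = 45.
Total outcomes: 10! = 3628800.
Probability = 45/3628800 = 1/80640.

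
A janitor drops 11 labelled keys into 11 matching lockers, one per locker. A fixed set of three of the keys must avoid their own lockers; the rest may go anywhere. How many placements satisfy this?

30078720

Inclusion-exclusion on the 3 forbidden self-matches:
Σ_{j=0}^{3} (-1)^j C(3,j)(11-j)!
= C(3,0)·11! - C(3,1)·10! + C(3,2)·9! - C(3,3)·8!
= 39916800 - 10886400 + 1088640 - 40320
= 30078720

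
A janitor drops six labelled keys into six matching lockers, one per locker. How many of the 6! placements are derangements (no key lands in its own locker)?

The number of derangements of 6 is !6 = Σ_{k=0}^{6} (-1)^k·6!/k!
= 6! - 6!/1! + 6!/2! - 6!/3! + 6!/4! - 6!/5! + 6!/6!
= 720 - 720 + 360 - 120 + 30 - 6 + 1
= 265

265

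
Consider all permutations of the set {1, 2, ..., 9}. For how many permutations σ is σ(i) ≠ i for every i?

133496

The subfactorial !9 = [9!/e] (nearest integer).
9! = 362880, and 362880/e ≈ 133496.09, so !9 = 133496.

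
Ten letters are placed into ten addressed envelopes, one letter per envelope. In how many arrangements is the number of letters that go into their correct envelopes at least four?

Sum C(10,i)·!(10-i) for i = 4..10:
  i=4: C(10,4)·!6 = 210·265 = 55650
  i=5: C(10,5)·!5 = 252·44 = 11088
  i=6: C(10,6)·!4 = 210·9 = 1890
  i=7: C(10,7)·!3 = 120·2 = 240
  i=8: C(10,8)·!2 = 45·1 = 45
  i=9: C(10,9)·!1 = 10·0 = 0
  i=10: C(10,10)·!0 = 1·1 = 1
Total = 68914.

68914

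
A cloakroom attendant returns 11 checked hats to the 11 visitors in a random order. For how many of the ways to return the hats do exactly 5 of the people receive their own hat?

Pick the 5 fixed positions: C(11,5) = 462 ways.
The remaining 6 must be deranged: !6 = 265.
Total: 462 × 265 = 122430.

122430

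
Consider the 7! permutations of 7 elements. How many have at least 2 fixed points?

1331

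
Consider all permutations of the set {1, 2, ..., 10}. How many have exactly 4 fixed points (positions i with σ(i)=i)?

55650

Choose which 4 of the 10 are fixed: C(10,4) = 210.
The remaining 6 must be deranged: !6 = 265.
Total: 210 × 265 = 55650.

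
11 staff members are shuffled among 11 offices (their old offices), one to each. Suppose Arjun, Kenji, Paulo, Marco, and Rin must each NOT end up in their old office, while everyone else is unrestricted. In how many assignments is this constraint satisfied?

25022880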